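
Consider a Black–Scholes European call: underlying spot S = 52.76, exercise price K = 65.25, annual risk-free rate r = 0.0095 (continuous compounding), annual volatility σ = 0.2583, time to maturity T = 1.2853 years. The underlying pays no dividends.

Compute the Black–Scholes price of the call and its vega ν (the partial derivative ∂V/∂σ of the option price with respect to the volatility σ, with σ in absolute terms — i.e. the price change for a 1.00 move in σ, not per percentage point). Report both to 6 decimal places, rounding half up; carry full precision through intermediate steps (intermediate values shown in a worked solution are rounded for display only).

price = 2.492316
ν = 20.653497

σ√T = 0.2583·√1.2853 = 0.292837
d₁ = (ln(S/K) + (r+σ²/2)T) / (σ√T) = (ln(52.76/65.25) + (0.0095+0.2583²/2)·1.2853) / 0.292837 = (-0.212473 + 0.055087) / 0.292837 = -0.537450
d₂ = d₁ − σ√T = -0.537450 − 0.292837 = -0.830287
e^{−rT} = e^{−0.0095·1.2853} = 0.987864
N(d₁) = 0.295478,  N(d₂) = 0.203188
Call price V = S·N(d₁) − K·e^{−rT}·N(d₂) = 15.589443 − 13.097127 = 2.492316
φ(d₁) = (1/√(2π))·e^{−d₁²/2} = 0.345292
ν = S·φ(d₁)·√T = 20.653497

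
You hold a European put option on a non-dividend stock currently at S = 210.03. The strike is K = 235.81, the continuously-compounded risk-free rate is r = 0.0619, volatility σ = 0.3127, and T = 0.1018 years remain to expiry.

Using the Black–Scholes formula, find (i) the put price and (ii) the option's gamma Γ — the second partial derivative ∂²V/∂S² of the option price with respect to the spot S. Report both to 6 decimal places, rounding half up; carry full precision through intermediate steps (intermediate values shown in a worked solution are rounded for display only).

σ√T = 0.3127·√0.1018 = 0.099770
d₁ = (ln(S/K) + (r+σ²/2)T) / (σ√T) = (ln(210.03/235.81) + (0.0619+0.3127²/2)·0.1018) / 0.099770 = (-0.115776 + 0.011278) / 0.099770 = -1.047380
d₂ = d₁ − σ√T = -1.047380 − 0.099770 = -1.147150
e^{−rT} = e^{−0.0619·0.1018} = 0.993718
N(−d₁) = 0.852538,  N(−d₂) = 0.874340
Put price V = K·e^{−rT}·N(−d₂) − S·N(−d₁) = 204.883046 − 179.058517 = 25.824529
φ(d₁) = (1/√(2π))·e^{−d₁²/2} = 0.230515
Γ = φ(d₁) / (S·σ·√T) = 0.011001

price = 25.824529
Γ = 0.011001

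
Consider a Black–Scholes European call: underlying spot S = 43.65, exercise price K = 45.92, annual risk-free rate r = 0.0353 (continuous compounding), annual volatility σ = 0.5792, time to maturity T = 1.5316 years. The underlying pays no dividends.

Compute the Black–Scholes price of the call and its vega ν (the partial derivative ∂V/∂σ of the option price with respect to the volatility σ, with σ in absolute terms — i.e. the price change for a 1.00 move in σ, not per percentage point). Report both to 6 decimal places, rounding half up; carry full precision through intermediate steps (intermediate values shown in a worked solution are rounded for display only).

price = 12.273135
ν = 20.176124

σ√T = 0.5792·√1.5316 = 0.716805
d₁ = (ln(S/K) + (r+σ²/2)T) / (σ√T) = (ln(43.65/45.92) + (0.0353+0.5792²/2)·1.5316) / 0.716805 = (-0.050697 + 0.310970) / 0.716805 = 0.363101
d₂ = d₁ − σ√T = 0.363101 − 0.716805 = -0.353704
e^{−rT} = e^{−0.0353·1.5316} = 0.947370
N(d₁) = 0.641735,  N(d₂) = 0.361780
Call price V = S·N(d₁) − K·e^{−rT}·N(d₂) = 28.011750 − 15.738615 = 12.273135
φ(d₁) = (1/√(2π))·e^{−d₁²/2} = 0.373492
ν = S·φ(d₁)·√T = 20.176124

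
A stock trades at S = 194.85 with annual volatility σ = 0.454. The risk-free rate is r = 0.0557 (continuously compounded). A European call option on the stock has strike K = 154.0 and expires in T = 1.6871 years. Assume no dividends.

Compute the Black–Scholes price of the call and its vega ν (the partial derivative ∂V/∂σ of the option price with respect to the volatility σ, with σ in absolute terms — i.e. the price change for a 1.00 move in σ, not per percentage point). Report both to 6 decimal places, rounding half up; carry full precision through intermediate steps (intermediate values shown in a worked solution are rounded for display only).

price = 71.846494
ν = 70.163905

σ√T = 0.454·√1.6871 = 0.589693
d₁ = (ln(S/K) + (r+σ²/2)T) / (σ√T) = (ln(194.85/154.0) + (0.0557+0.454²/2)·1.6871) / 0.589693 = (0.235277 + 0.267841) / 0.589693 = 0.853186
d₂ = d₁ − σ√T = 0.853186 − 0.589693 = 0.263492
e^{−rT} = e^{−0.0557·1.6871} = 0.910309
N(d₁) = 0.803222,  N(d₂) = 0.603914
Call price V = S·N(d₁) − K·e^{−rT}·N(d₂) = 156.507781 − 84.661287 = 71.846494
φ(d₁) = (1/√(2π))·e^{−d₁²/2} = 0.277232
ν = S·φ(d₁)·√T = 70.163905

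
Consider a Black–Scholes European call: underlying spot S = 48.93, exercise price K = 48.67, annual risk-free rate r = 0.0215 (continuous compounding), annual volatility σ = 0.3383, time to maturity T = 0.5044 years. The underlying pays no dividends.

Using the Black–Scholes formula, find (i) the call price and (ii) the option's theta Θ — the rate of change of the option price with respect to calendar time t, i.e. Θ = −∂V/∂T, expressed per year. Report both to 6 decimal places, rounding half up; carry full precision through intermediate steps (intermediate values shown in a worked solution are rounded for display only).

price = 5.044173
Θ = -5.063906

σ√T = 0.3383·√0.5044 = 0.240264
d₁ = (ln(S/K) + (r+σ²/2)T) / (σ√T) = (ln(48.93/48.67) + (0.0215+0.3383²/2)·0.5044) / 0.240264 = (0.005328 + 0.039708) / 0.240264 = 0.187443
d₂ = d₁ − σ√T = 0.187443 − 0.240264 = -0.052821
e^{−rT} = e^{−0.0215·0.5044} = 0.989214
N(d₁) = 0.574344,  N(d₂) = 0.478937
Call price V = S·N(d₁) − K·e^{−rT}·N(d₂) = 28.102627 − 23.058455 = 5.044173
φ(d₁) = (1/√(2π))·e^{−d₁²/2} = 0.391995
Θ = −S·φ(d₁)·σ/(2√T) − r·K·e^{−rT}·N(d₂) = −4.568149 − 0.495757 = -5.063906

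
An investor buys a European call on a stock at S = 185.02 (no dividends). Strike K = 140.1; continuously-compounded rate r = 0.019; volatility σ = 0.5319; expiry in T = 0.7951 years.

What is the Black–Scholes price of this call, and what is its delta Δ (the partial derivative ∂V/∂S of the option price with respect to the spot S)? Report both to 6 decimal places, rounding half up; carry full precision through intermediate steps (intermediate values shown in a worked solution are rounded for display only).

price = 59.241164
Δ = 0.803826

σ√T = 0.5319·√0.7951 = 0.474287
d₁ = (ln(S/K) + (r+σ²/2)T) / (σ√T) = (ln(185.02/140.1) + (0.019+0.5319²/2)·0.7951) / 0.474287 = (0.278107 + 0.127581) / 0.474287 = 0.855365
d₂ = d₁ − σ√T = 0.855365 − 0.474287 = 0.381079
e^{−rT} = e^{−0.019·0.7951} = 0.985007
N(d₁) = 0.803826,  N(d₂) = 0.648428
Call price V = S·N(d₁) − K·e^{−rT}·N(d₂) = 148.723794 − 89.482630 = 59.241164
Δ = N(d₁) = 0.803826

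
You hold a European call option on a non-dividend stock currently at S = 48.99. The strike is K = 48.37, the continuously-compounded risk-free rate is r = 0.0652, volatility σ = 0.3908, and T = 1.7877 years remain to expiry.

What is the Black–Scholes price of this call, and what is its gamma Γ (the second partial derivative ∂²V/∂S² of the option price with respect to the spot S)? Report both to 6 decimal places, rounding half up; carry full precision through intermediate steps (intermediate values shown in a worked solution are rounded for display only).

price = 12.737657
Γ = 0.013693

σ√T = 0.3908·√1.7877 = 0.522519
d₁ = (ln(S/K) + (r+σ²/2)T) / (σ√T) = (ln(48.99/48.37) + (0.0652+0.3908²/2)·1.7877) / 0.522519 = (0.012736 + 0.253071) / 0.522519 = 0.508704
d₂ = d₁ − σ√T = 0.508704 − 0.522519 = -0.013815
e^{−rT} = e^{−0.0652·1.7877} = 0.889978
N(d₁) = 0.694520,  N(d₂) = 0.494489
Call price V = S·N(d₁) − K·e^{−rT}·N(d₂) = 34.024541 − 21.286885 = 12.737657
φ(d₁) = (1/√(2π))·e^{−d₁²/2} = 0.350523
Γ = φ(d₁) / (S·σ·√T) = 0.013693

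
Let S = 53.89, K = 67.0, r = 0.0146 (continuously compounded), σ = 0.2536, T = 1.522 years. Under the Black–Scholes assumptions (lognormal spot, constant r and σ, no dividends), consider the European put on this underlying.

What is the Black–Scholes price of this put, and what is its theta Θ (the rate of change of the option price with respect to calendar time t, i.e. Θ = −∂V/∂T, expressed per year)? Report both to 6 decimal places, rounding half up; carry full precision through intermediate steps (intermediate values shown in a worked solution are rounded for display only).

price = 14.628207
Θ = -1.231168

σ√T = 0.2536·√1.522 = 0.312865
d₁ = (ln(S/K) + (r+σ²/2)T) / (σ√T) = (ln(53.89/67.0) + (0.0146+0.2536²/2)·1.522) / 0.312865 = (-0.217748 + 0.071163) / 0.312865 = -0.468523
d₂ = d₁ − σ√T = -0.468523 − 0.312865 = -0.781388
e^{−rT} = e^{−0.0146·1.522} = 0.978024
N(−d₁) = 0.680295,  N(−d₂) = 0.782713
Put price V = K·e^{−rT}·N(−d₂) − S·N(−d₁) = 51.289288 − 36.661081 = 14.628207
φ(d₁) = (1/√(2π))·e^{−d₁²/2} = 0.357473
Θ = −S·φ(d₁)·σ/(2√T) + r·K·e^{−rT}·N(−d₂) = −1.979992 + 0.748824 = -1.231168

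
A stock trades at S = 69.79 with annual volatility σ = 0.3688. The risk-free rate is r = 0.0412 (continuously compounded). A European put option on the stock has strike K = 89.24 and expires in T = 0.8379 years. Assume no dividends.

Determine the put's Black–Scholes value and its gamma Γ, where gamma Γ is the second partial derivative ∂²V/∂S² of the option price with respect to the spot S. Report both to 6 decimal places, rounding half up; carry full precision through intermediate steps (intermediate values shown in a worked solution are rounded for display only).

σ√T = 0.3688·√0.8379 = 0.337588
d₁ = (ln(S/K) + (r+σ²/2)T) / (σ√T) = (ln(69.79/89.24) + (0.0412+0.3688²/2)·0.8379) / 0.337588 = (-0.245839 + 0.091504) / 0.337588 = -0.457168
d₂ = d₁ − σ√T = -0.457168 − 0.337588 = -0.794756
e^{−rT} = e^{−0.0412·0.8379} = 0.966068
N(−d₁) = 0.676225,  N(−d₂) = 0.786622
Put price V = K·e^{−rT}·N(−d₂) − S·N(−d₁) = 67.816171 − 47.193724 = 20.622446
φ(d₁) = (1/√(2π))·e^{−d₁²/2} = 0.359357
Γ = φ(d₁) / (S·σ·√T) = 0.015253

price = 20.622446
Γ = 0.015253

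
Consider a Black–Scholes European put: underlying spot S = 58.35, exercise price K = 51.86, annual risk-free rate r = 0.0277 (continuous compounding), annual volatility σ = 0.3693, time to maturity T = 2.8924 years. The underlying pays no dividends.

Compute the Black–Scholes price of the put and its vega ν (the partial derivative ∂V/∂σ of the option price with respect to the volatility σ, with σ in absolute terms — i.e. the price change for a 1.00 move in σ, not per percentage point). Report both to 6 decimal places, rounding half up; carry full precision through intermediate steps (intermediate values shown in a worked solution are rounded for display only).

σ√T = 0.3693·√2.8924 = 0.628071
d₁ = (ln(S/K) + (r+σ²/2)T) / (σ√T) = (ln(58.35/51.86) + (0.0277+0.3693²/2)·2.8924) / 0.628071 = (0.117912 + 0.277356) / 0.628071 = 0.629336
d₂ = d₁ − σ√T = 0.629336 − 0.628071 = 0.001265
e^{−rT} = e^{−0.0277·2.8924} = 0.923006
N(−d₁) = 0.264565,  N(−d₂) = 0.499495
Put price V = K·e^{−rT}·N(−d₂) − S·N(−d₁) = 23.909385 − 15.437343 = 8.472042
φ(d₁) = (1/√(2π))·e^{−d₁²/2} = 0.327270
ν = S·φ(d₁)·√T = 32.477004

price = 8.472042
ν = 32.477004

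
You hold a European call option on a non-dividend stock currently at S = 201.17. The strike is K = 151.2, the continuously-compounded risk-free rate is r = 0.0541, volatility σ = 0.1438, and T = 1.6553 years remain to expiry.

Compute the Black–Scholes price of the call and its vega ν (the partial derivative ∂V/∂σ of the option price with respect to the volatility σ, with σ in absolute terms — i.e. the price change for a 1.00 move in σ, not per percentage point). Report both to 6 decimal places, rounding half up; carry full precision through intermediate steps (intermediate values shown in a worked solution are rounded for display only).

σ√T = 0.1438·√1.6553 = 0.185011
d₁ = (ln(S/K) + (r+σ²/2)T) / (σ√T) = (ln(201.17/151.2) + (0.0541+0.1438²/2)·1.6553) / 0.185011 = (0.285547 + 0.106666) / 0.185011 = 2.119946
d₂ = d₁ − σ√T = 2.119946 − 0.185011 = 1.934935
e^{−rT} = e^{−0.0541·1.6553} = 0.914341
N(d₁) = 0.982995,  N(d₂) = 0.973501
Call price V = S·N(d₁) − K·e^{−rT}·N(d₂) = 197.749046 − 134.584895 = 63.164151
φ(d₁) = (1/√(2π))·e^{−d₁²/2} = 0.042171
ν = S·φ(d₁)·√T = 10.914769

price = 63.164151
ν = 10.914769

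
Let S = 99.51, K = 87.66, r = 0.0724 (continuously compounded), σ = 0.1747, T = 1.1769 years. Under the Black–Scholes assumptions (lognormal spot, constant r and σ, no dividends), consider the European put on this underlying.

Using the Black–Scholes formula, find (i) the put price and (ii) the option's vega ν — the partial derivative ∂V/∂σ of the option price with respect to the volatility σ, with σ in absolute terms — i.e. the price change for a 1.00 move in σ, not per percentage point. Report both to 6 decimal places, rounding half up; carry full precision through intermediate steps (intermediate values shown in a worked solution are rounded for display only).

price = 1.118499
ν = 20.627876

σ√T = 0.1747·√1.1769 = 0.189523
d₁ = (ln(S/K) + (r+σ²/2)T) / (σ√T) = (ln(99.51/87.66) + (0.0724+0.1747²/2)·1.1769) / 0.189523 = (0.126792 + 0.103167) / 0.189523 = 1.213357
d₂ = d₁ − σ√T = 1.213357 − 0.189523 = 1.023834
e^{−rT} = e^{−0.0724·1.1769} = 0.918322
N(−d₁) = 0.112497,  N(−d₂) = 0.152957
Put price V = K·e^{−rT}·N(−d₂) − S·N(−d₁) = 12.313035 − 11.194536 = 1.118499
φ(d₁) = (1/√(2π))·e^{−d₁²/2} = 0.191081
ν = S·φ(d₁)·√T = 20.627876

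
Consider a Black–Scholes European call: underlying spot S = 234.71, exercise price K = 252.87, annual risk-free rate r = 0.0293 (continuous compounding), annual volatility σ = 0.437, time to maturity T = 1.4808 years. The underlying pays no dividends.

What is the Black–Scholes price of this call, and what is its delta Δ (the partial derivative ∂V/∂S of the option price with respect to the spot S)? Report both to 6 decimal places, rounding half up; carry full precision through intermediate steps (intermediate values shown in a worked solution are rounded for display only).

price = 46.363095
Δ = 0.582126

σ√T = 0.437·√1.4808 = 0.531777
d₁ = (ln(S/K) + (r+σ²/2)T) / (σ√T) = (ln(234.71/252.87) + (0.0293+0.437²/2)·1.4808) / 0.531777 = (-0.074525 + 0.184781) / 0.531777 = 0.207335
d₂ = d₁ − σ√T = 0.207335 − 0.531777 = -0.324442
e^{−rT} = e^{−0.0293·1.4808} = 0.957540
N(d₁) = 0.582126,  N(d₂) = 0.372802
Call price V = S·N(d₁) − K·e^{−rT}·N(d₂) = 136.630777 − 90.267682 = 46.363095
Δ = N(d₁) = 0.582126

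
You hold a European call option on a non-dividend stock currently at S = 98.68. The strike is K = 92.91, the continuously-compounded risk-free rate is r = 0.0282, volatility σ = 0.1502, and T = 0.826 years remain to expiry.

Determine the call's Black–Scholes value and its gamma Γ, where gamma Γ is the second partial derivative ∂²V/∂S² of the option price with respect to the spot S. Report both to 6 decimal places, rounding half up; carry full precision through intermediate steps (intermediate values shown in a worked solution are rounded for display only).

σ√T = 0.1502·√0.826 = 0.136509
d₁ = (ln(S/K) + (r+σ²/2)T) / (σ√T) = (ln(98.68/92.91) + (0.0282+0.1502²/2)·0.826) / 0.136509 = (0.060251 + 0.032610) / 0.136509 = 0.680261
d₂ = d₁ − σ√T = 0.680261 − 0.136509 = 0.543753
e^{−rT} = e^{−0.0282·0.826} = 0.976976
N(d₁) = 0.751830,  N(d₂) = 0.706694
Call price V = S·N(d₁) − K·e^{−rT}·N(d₂) = 74.190633 − 64.147223 = 10.043409
φ(d₁) = (1/√(2π))·e^{−d₁²/2} = 0.316537
Γ = φ(d₁) / (S·σ·√T) = 0.023498

price = 10.043409
Γ = 0.023498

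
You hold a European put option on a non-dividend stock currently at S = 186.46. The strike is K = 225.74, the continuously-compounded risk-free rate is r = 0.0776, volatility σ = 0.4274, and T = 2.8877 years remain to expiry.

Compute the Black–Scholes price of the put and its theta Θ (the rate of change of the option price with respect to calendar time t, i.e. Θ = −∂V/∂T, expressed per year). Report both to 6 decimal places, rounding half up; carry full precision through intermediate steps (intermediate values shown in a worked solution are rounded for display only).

σ√T = 0.4274·√2.8877 = 0.726291
d₁ = (ln(S/K) + (r+σ²/2)T) / (σ√T) = (ln(186.46/225.74) + (0.0776+0.4274²/2)·2.8877) / 0.726291 = (-0.191167 + 0.487835) / 0.726291 = 0.408469
d₂ = d₁ − σ√T = 0.408469 − 0.726291 = -0.317821
e^{−rT} = e^{−0.0776·2.8877} = 0.799247
N(−d₁) = 0.341465,  N(−d₂) = 0.624690
Put price V = K·e^{−rT}·N(−d₂) − S·N(−d₁) = 112.707766 − 63.669482 = 49.038284
φ(d₁) = (1/√(2π))·e^{−d₁²/2} = 0.367011
Θ = −S·φ(d₁)·σ/(2√T) + r·K·e^{−rT}·N(−d₂) = −8.605851 + 8.746123 = 0.140272

price = 49.038284
Θ = 0.140272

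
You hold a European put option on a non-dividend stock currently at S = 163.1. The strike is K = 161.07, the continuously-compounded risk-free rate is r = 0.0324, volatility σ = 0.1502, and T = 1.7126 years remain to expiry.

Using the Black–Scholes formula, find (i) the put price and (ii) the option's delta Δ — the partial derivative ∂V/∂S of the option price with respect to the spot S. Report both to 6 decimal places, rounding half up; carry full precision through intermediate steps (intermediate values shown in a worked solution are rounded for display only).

σ√T = 0.1502·√1.7126 = 0.196561
d₁ = (ln(S/K) + (r+σ²/2)T) / (σ√T) = (ln(163.1/161.07) + (0.0324+0.1502²/2)·1.7126) / 0.196561 = (0.012524 + 0.074806) / 0.196561 = 0.444293
d₂ = d₁ − σ√T = 0.444293 − 0.196561 = 0.247732
e^{−rT} = e^{−0.0324·1.7126} = 0.946023
N(−d₁) = 0.328415,  N(−d₂) = 0.402171
Put price V = K·e^{−rT}·N(−d₂) − S·N(−d₁) = 61.281163 − 53.564527 = 7.716636
Δ = −N(−d₁) = -0.328415

price = 7.716636
Δ = -0.328415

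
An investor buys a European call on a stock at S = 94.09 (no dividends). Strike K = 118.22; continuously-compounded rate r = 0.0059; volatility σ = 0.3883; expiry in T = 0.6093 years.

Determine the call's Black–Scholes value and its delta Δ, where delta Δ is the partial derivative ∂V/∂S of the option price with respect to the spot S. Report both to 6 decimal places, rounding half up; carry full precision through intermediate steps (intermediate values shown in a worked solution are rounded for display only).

σ√T = 0.3883·√0.6093 = 0.303098
d₁ = (ln(S/K) + (r+σ²/2)T) / (σ√T) = (ln(94.09/118.22) + (0.0059+0.3883²/2)·0.6093) / 0.303098 = (-0.228296 + 0.049529) / 0.303098 = -0.589798
d₂ = d₁ − σ√T = -0.589798 − 0.303098 = -0.892896
e^{−rT} = e^{−0.0059·0.6093} = 0.996412
N(d₁) = 0.277663,  N(d₂) = 0.185957
Call price V = S·N(d₁) − K·e^{−rT}·N(d₂) = 26.125324 − 21.904893 = 4.220431
Δ = N(d₁) = 0.277663

price = 4.220431
Δ = 0.277663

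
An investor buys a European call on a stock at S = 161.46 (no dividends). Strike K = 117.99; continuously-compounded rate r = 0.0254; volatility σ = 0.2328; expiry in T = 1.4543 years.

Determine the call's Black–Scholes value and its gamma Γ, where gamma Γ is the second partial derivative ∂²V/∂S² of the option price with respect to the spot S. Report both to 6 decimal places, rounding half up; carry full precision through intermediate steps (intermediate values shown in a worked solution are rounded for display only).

σ√T = 0.2328·√1.4543 = 0.280744
d₁ = (ln(S/K) + (r+σ²/2)T) / (σ√T) = (ln(161.46/117.99) + (0.0254+0.2328²/2)·1.4543) / 0.280744 = (0.313658 + 0.076348) / 0.280744 = 1.389186
d₂ = d₁ − σ√T = 1.389186 − 0.280744 = 1.108443
e^{−rT} = e^{−0.0254·1.4543} = 0.963735
N(d₁) = 0.917612,  N(d₂) = 0.866165
Call price V = S·N(d₁) − K·e^{−rT}·N(d₂) = 148.157627 − 98.492500 = 49.665126
φ(d₁) = (1/√(2π))·e^{−d₁²/2} = 0.152003
Γ = φ(d₁) / (S·σ·√T) = 0.003353

price = 49.665126
Γ = 0.003353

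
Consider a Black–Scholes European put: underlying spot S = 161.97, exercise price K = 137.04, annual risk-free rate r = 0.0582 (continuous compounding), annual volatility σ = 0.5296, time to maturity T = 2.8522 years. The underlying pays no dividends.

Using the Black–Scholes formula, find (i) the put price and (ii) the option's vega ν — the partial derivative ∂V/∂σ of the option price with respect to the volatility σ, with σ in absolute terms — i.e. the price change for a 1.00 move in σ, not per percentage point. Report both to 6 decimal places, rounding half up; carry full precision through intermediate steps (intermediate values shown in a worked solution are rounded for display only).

price = 28.099203
ν = 77.990605

σ√T = 0.5296·√2.8522 = 0.894413
d₁ = (ln(S/K) + (r+σ²/2)T) / (σ√T) = (ln(161.97/137.04) + (0.0582+0.5296²/2)·2.8522) / 0.894413 = (0.167138 + 0.565985) / 0.894413 = 0.819670
d₂ = d₁ − σ√T = 0.819670 − 0.894413 = -0.074743
e^{−rT} = e^{−0.0582·2.8522} = 0.847048
N(−d₁) = 0.206202,  N(−d₂) = 0.529790
Put price V = K·e^{−rT}·N(−d₂) − S·N(−d₁) = 61.497757 − 33.398554 = 28.099203
φ(d₁) = (1/√(2π))·e^{−d₁²/2} = 0.285113
ν = S·φ(d₁)·√T = 77.990605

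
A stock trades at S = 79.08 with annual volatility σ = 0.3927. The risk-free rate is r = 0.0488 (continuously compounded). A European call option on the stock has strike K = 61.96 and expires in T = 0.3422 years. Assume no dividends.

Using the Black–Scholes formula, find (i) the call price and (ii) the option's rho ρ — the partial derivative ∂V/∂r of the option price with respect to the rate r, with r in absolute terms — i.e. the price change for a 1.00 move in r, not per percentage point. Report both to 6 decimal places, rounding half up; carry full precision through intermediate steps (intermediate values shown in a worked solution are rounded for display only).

σ√T = 0.3927·√0.3422 = 0.229721
d₁ = (ln(S/K) + (r+σ²/2)T) / (σ√T) = (ln(79.08/61.96) + (0.0488+0.3927²/2)·0.3422) / 0.229721 = (0.243971 + 0.043085) / 0.229721 = 1.249586
d₂ = d₁ − σ√T = 1.249586 − 0.229721 = 1.019865
e^{−rT} = e^{−0.0488·0.3422} = 0.983439
N(d₁) = 0.894275,  N(d₂) = 0.846104
Call price V = S·N(d₁) − K·e^{−rT}·N(d₂) = 70.719232 − 51.556396 = 19.162835
ρ = K·T·e^{−rT}·N(d₂) = 17.642599

price = 19.162835
ρ = 17.642599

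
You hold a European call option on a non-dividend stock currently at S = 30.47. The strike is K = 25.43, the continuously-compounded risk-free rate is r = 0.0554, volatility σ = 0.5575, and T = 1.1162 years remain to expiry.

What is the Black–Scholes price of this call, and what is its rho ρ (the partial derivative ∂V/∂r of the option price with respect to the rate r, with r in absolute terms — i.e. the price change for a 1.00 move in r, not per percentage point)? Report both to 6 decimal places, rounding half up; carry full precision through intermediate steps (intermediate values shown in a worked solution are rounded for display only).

σ√T = 0.5575·√1.1162 = 0.589001
d₁ = (ln(S/K) + (r+σ²/2)T) / (σ√T) = (ln(30.47/25.43) + (0.0554+0.5575²/2)·1.1162) / 0.589001 = (0.180813 + 0.235298) / 0.589001 = 0.706470
d₂ = d₁ − σ√T = 0.706470 − 0.589001 = 0.117469
e^{−rT} = e^{−0.0554·1.1162} = 0.940036
N(d₁) = 0.760052,  N(d₂) = 0.546756
Call price V = S·N(d₁) − K·e^{−rT}·N(d₂) = 23.158787 − 13.070259 = 10.088528
ρ = K·T·e^{−rT}·N(d₂) = 14.589023

price = 10.088528
ρ = 14.589023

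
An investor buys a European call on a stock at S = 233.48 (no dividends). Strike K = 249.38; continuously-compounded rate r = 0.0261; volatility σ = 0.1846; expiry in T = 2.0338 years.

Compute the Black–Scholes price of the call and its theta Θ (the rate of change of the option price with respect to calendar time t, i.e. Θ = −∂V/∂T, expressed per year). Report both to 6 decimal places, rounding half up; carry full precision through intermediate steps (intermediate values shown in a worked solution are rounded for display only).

price = 23.133394
Θ = -8.652448

σ√T = 0.1846·√2.0338 = 0.263261
d₁ = (ln(S/K) + (r+σ²/2)T) / (σ√T) = (ln(233.48/249.38) + (0.0261+0.1846²/2)·2.0338) / 0.263261 = (-0.065881 + 0.087735) / 0.263261 = 0.083012
d₂ = d₁ − σ√T = 0.083012 − 0.263261 = -0.180248
e^{−rT} = e^{−0.0261·2.0338} = 0.948302
N(d₁) = 0.533079,  N(d₂) = 0.428479
Call price V = S·N(d₁) − K·e^{−rT}·N(d₂) = 124.463299 − 101.329905 = 23.133394
φ(d₁) = (1/√(2π))·e^{−d₁²/2} = 0.397570
Θ = −S·φ(d₁)·σ/(2√T) − r·K·e^{−rT}·N(d₂) = −6.007738 − 2.644711 = -8.652448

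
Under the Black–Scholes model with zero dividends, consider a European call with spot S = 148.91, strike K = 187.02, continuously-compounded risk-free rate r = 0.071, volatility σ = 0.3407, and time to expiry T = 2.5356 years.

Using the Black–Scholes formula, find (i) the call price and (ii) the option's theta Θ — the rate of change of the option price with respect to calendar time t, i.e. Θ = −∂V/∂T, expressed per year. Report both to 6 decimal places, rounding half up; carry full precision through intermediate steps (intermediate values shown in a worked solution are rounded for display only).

price = 29.092929
Θ = -10.238250

σ√T = 0.3407·√2.5356 = 0.542516
d₁ = (ln(S/K) + (r+σ²/2)T) / (σ√T) = (ln(148.91/187.02) + (0.071+0.3407²/2)·2.5356) / 0.542516 = (-0.227873 + 0.327189) / 0.542516 = 0.183065
d₂ = d₁ − σ√T = 0.183065 − 0.542516 = -0.359451
e^{−rT} = e^{−0.071·2.5356} = 0.835247
N(d₁) = 0.572627,  N(d₂) = 0.359629
Call price V = S·N(d₁) − K·e^{−rT}·N(d₂) = 85.269835 − 56.176906 = 29.092929
φ(d₁) = (1/√(2π))·e^{−d₁²/2} = 0.392313
Θ = −S·φ(d₁)·σ/(2√T) − r·K·e^{−rT}·N(d₂) = −6.249690 − 3.988560 = -10.238250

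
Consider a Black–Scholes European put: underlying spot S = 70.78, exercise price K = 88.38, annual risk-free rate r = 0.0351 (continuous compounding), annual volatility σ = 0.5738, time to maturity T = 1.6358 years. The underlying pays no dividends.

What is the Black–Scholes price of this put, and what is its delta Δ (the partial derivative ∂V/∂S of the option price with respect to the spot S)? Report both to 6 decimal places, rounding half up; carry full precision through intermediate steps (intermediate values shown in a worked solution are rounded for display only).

price = 28.942383
Δ = -0.443310

σ√T = 0.5738·√1.6358 = 0.733881
d₁ = (ln(S/K) + (r+σ²/2)T) / (σ√T) = (ln(70.78/88.38) + (0.0351+0.5738²/2)·1.6358) / 0.733881 = (-0.222069 + 0.326707) / 0.733881 = 0.142582
d₂ = d₁ − σ√T = 0.142582 − 0.733881 = -0.591299
e^{−rT} = e^{−0.0351·1.6358} = 0.944201
N(−d₁) = 0.443310,  N(−d₂) = 0.722840
Put price V = K·e^{−rT}·N(−d₂) − S·N(−d₁) = 60.319884 − 31.377501 = 28.942383
Δ = −N(−d₁) = -0.443310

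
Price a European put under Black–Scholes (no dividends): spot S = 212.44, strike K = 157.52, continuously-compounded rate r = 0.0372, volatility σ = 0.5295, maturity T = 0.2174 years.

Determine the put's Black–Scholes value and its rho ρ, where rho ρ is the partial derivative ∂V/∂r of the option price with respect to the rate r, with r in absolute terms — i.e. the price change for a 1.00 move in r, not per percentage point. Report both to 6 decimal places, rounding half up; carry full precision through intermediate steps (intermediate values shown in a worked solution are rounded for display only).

σ√T = 0.5295·√0.2174 = 0.246886
d₁ = (ln(S/K) + (r+σ²/2)T) / (σ√T) = (ln(212.44/157.52) + (0.0372+0.5295²/2)·0.2174) / 0.246886 = (0.299107 + 0.038564) / 0.246886 = 1.367721
d₂ = d₁ − σ√T = 1.367721 − 0.246886 = 1.120836
e^{−rT} = e^{−0.0372·0.2174} = 0.991945
N(−d₁) = 0.085700,  N(−d₂) = 0.131179
Put price V = K·e^{−rT}·N(−d₂) − S·N(−d₁) = 20.496862 − 18.206035 = 2.290827
ρ = −K·T·e^{−rT}·N(−d₂) = -4.456018

price = 2.290827
ρ = -4.456018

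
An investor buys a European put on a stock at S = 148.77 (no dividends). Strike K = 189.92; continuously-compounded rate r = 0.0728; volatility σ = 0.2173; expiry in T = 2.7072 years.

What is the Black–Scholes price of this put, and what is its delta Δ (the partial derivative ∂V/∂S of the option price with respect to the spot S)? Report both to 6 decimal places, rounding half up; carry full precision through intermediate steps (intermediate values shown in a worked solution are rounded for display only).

σ√T = 0.2173·√2.7072 = 0.357536
d₁ = (ln(S/K) + (r+σ²/2)T) / (σ√T) = (ln(148.77/189.92) + (0.0728+0.2173²/2)·2.7072) / 0.357536 = (-0.244201 + 0.261000) / 0.357536 = 0.046985
d₂ = d₁ − σ√T = 0.046985 − 0.357536 = -0.310551
e^{−rT} = e^{−0.0728·2.7072} = 0.821122
N(−d₁) = 0.481263,  N(−d₂) = 0.621929
Put price V = K·e^{−rT}·N(−d₂) − S·N(−d₁) = 96.988232 − 71.597450 = 25.390782
Δ = −N(−d₁) = -0.481263

price = 25.390782
Δ = -0.481263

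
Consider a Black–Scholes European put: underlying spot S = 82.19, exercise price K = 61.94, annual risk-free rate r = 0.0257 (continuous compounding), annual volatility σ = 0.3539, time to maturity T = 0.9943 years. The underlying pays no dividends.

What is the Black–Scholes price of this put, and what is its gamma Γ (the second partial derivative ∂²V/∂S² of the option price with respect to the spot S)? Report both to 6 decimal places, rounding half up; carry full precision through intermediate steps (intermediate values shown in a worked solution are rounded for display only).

price = 2.593298
Γ = 0.007922

σ√T = 0.3539·√0.9943 = 0.352890
d₁ = (ln(S/K) + (r+σ²/2)T) / (σ√T) = (ln(82.19/61.94) + (0.0257+0.3539²/2)·0.9943) / 0.352890 = (0.282867 + 0.087819) / 0.352890 = 1.050431
d₂ = d₁ − σ√T = 1.050431 − 0.352890 = 0.697541
e^{−rT} = e^{−0.0257·0.9943} = 0.974770
N(−d₁) = 0.146760,  N(−d₂) = 0.242732
Put price V = K·e^{−rT}·N(−d₂) − S·N(−d₁) = 14.655497 − 12.062199 = 2.593298
φ(d₁) = (1/√(2π))·e^{−d₁²/2} = 0.229778
Γ = φ(d₁) / (S·σ·√T) = 0.007922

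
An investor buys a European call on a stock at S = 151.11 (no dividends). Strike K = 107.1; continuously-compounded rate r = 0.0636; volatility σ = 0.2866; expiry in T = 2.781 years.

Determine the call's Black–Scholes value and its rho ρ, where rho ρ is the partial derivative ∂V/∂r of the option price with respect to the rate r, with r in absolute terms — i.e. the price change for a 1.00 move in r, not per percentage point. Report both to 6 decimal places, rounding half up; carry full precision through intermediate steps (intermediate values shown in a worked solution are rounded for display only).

σ√T = 0.2866·√2.781 = 0.477944
d₁ = (ln(S/K) + (r+σ²/2)T) / (σ√T) = (ln(151.11/107.1) + (0.0636+0.2866²/2)·2.781) / 0.477944 = (0.344245 + 0.291087) / 0.477944 = 1.329303
d₂ = d₁ − σ√T = 1.329303 − 0.477944 = 0.851359
e^{−rT} = e^{−0.0636·2.781} = 0.837887
N(d₁) = 0.908126,  N(d₂) = 0.802715
Call price V = S·N(d₁) − K·e^{−rT}·N(d₂) = 137.226909 − 72.033829 = 65.193080
ρ = K·T·e^{−rT}·N(d₂) = 200.326078

price = 65.193080
ρ = 200.326078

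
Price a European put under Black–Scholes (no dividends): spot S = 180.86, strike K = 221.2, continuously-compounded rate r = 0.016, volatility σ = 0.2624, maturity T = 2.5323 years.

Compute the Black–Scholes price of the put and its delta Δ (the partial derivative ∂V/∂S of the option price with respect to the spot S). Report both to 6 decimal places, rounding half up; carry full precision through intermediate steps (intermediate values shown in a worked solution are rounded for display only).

σ√T = 0.2624·√2.5323 = 0.417562
d₁ = (ln(S/K) + (r+σ²/2)T) / (σ√T) = (ln(180.86/221.2) + (0.016+0.2624²/2)·2.5323) / 0.417562 = (-0.201344 + 0.127696) / 0.417562 = -0.176376
d₂ = d₁ − σ√T = -0.176376 − 0.417562 = -0.593939
e^{−rT} = e^{−0.016·2.5323} = 0.960293
N(−d₁) = 0.570001,  N(−d₂) = 0.723723
Put price V = K·e^{−rT}·N(−d₂) − S·N(−d₁) = 153.731018 − 103.090337 = 50.640681
Δ = −N(−d₁) = -0.570001

price = 50.640681
Δ = -0.570001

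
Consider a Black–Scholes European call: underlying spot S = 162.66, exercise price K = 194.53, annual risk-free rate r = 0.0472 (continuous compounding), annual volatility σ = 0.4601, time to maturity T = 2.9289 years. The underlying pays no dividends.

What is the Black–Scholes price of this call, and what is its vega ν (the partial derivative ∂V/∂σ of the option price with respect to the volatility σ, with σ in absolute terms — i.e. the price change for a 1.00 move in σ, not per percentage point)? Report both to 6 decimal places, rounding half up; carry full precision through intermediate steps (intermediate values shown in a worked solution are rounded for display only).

σ√T = 0.4601·√2.9289 = 0.787416
d₁ = (ln(S/K) + (r+σ²/2)T) / (σ√T) = (ln(162.66/194.53) + (0.0472+0.4601²/2)·2.9289) / 0.787416 = (-0.178924 + 0.448256) / 0.787416 = 0.342045
d₂ = d₁ − σ√T = 0.342045 − 0.787416 = -0.445371
e^{−rT} = e^{−0.0472·2.9289} = 0.870886
N(d₁) = 0.633842,  N(d₂) = 0.328026
Call price V = S·N(d₁) − K·e^{−rT}·N(d₂) = 103.100680 − 55.571990 = 47.528691
φ(d₁) = (1/√(2π))·e^{−d₁²/2} = 0.376275
ν = S·φ(d₁)·√T = 104.746122

price = 47.528691
ν = 104.746122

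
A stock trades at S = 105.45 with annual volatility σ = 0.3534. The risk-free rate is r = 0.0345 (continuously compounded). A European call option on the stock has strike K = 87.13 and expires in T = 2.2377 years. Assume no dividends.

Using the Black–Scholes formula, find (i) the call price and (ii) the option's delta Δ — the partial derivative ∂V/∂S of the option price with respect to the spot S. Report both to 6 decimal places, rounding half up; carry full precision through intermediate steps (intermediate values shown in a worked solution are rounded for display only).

price = 34.162893
Δ = 0.779749

σ√T = 0.3534·√2.2377 = 0.528649
d₁ = (ln(S/K) + (r+σ²/2)T) / (σ√T) = (ln(105.45/87.13) + (0.0345+0.3534²/2)·2.2377) / 0.528649 = (0.190836 + 0.216936) / 0.528649 = 0.771346
d₂ = d₁ − σ√T = 0.771346 − 0.528649 = 0.242697
e^{−rT} = e^{−0.0345·2.2377} = 0.925704
N(d₁) = 0.779749,  N(d₂) = 0.595880
Call price V = S·N(d₁) − K·e^{−rT}·N(d₂) = 82.224531 − 48.061638 = 34.162893
Δ = N(d₁) = 0.779749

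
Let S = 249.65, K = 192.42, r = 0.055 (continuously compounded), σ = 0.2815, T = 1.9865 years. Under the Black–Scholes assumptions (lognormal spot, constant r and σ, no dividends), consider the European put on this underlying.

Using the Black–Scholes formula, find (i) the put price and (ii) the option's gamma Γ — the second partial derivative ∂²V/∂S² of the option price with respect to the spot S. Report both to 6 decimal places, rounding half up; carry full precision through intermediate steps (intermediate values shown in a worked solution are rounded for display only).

price = 7.705775
Γ = 0.002127

σ√T = 0.2815·√1.9865 = 0.396755
d₁ = (ln(S/K) + (r+σ²/2)T) / (σ√T) = (ln(249.65/192.42) + (0.055+0.2815²/2)·1.9865) / 0.396755 = (0.260379 + 0.187965) / 0.396755 = 1.130027
d₂ = d₁ − σ√T = 1.130027 − 0.396755 = 0.733272
e^{−rT} = e^{−0.055·1.9865} = 0.896500
N(−d₁) = 0.129232,  N(−d₂) = 0.231696
Put price V = K·e^{−rT}·N(−d₂) − S·N(−d₁) = 39.968627 − 32.262852 = 7.705775
φ(d₁) = (1/√(2π))·e^{−d₁²/2} = 0.210679
Γ = φ(d₁) / (S·σ·√T) = 0.002127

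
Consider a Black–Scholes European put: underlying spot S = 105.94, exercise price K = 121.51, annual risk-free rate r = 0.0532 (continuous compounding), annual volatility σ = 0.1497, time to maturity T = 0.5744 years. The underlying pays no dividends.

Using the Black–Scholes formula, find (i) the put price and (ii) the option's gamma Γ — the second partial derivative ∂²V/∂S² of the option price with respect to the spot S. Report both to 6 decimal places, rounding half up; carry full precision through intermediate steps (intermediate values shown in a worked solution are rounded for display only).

σ√T = 0.1497·√0.5744 = 0.113456
d₁ = (ln(S/K) + (r+σ²/2)T) / (σ√T) = (ln(105.94/121.51) + (0.0532+0.1497²/2)·0.5744) / 0.113456 = (-0.137124 + 0.036994) / 0.113456 = -0.882536
d₂ = d₁ − σ√T = -0.882536 − 0.113456 = -0.995993
e^{−rT} = e^{−0.0532·0.5744} = 0.969904
N(−d₁) = 0.811257,  N(−d₂) = 0.840373
Put price V = K·e^{−rT}·N(−d₂) − S·N(−d₁) = 99.040541 − 85.944525 = 13.096016
φ(d₁) = (1/√(2π))·e^{−d₁²/2} = 0.270259
Γ = φ(d₁) / (S·σ·√T) = 0.022485

price = 13.096016
Γ = 0.022485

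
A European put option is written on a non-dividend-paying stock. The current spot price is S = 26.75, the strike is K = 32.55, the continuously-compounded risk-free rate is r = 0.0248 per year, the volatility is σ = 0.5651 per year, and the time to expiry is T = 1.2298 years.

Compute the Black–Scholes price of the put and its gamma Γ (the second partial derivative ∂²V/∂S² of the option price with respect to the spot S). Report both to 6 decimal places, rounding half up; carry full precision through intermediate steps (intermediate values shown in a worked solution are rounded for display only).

price = 9.824730
Γ = 0.023770

σ√T = 0.5651·√1.2298 = 0.626675
d₁ = (ln(S/K) + (r+σ²/2)T) / (σ√T) = (ln(26.75/32.55) + (0.0248+0.5651²/2)·1.2298) / 0.626675 = (-0.196243 + 0.226860) / 0.626675 = 0.048856
d₂ = d₁ − σ√T = 0.048856 − 0.626675 = -0.577819
e^{−rT} = e^{−0.0248·1.2298} = 0.969961
N(−d₁) = 0.480517,  N(−d₂) = 0.718307
Put price V = K·e^{−rT}·N(−d₂) − S·N(−d₁) = 22.678556 − 12.853826 = 9.824730
φ(d₁) = (1/√(2π))·e^{−d₁²/2} = 0.398466
Γ = φ(d₁) / (S·σ·√T) = 0.023770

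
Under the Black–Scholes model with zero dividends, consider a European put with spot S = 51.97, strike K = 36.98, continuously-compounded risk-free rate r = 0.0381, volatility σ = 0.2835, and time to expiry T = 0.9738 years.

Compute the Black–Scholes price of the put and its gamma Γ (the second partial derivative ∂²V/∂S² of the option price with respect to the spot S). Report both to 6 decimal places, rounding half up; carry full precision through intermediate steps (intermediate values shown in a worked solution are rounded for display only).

price = 0.490095
Γ = 0.009058

σ√T = 0.2835·√0.9738 = 0.279762
d₁ = (ln(S/K) + (r+σ²/2)T) / (σ√T) = (ln(51.97/36.98) + (0.0381+0.2835²/2)·0.9738) / 0.279762 = (0.340289 + 0.076235) / 0.279762 = 1.488855
d₂ = d₁ − σ√T = 1.488855 − 0.279762 = 1.209094
e^{−rT} = e^{−0.0381·0.9738} = 0.963578
N(−d₁) = 0.068263,  N(−d₂) = 0.113313
Put price V = K·e^{−rT}·N(−d₂) − S·N(−d₁) = 4.037709 − 3.547614 = 0.490095
φ(d₁) = (1/√(2π))·e^{−d₁²/2} = 0.131693
Γ = φ(d₁) / (S·σ·√T) = 0.009058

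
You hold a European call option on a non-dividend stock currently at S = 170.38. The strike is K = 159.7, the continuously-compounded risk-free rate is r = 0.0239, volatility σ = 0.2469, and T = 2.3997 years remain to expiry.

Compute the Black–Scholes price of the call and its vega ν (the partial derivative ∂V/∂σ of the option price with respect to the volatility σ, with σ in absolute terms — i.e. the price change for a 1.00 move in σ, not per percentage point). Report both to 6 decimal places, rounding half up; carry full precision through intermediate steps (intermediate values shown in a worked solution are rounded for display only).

σ√T = 0.2469·√2.3997 = 0.382472
d₁ = (ln(S/K) + (r+σ²/2)T) / (σ√T) = (ln(170.38/159.7) + (0.0239+0.2469²/2)·2.3997) / 0.382472 = (0.064734 + 0.130495) / 0.382472 = 0.510441
d₂ = d₁ − σ√T = 0.510441 − 0.382472 = 0.127969
e^{−rT} = e^{−0.0239·2.3997} = 0.944261
N(d₁) = 0.695129,  N(d₂) = 0.550913
Call price V = S·N(d₁) − K·e^{−rT}·N(d₂) = 118.436040 − 83.076879 = 35.359161
φ(d₁) = (1/√(2π))·e^{−d₁²/2} = 0.350213
ν = S·φ(d₁)·√T = 92.433503

price = 35.359161
ν = 92.433503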